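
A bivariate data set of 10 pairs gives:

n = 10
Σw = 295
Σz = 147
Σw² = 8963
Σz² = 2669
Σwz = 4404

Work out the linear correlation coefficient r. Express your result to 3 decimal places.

0.186

r = (nΣwz − ΣwΣz) / √[(nΣw² − (Σw)²)(nΣz² − (Σz)²)]
Numerator: 10×4404 − 295×147 = 675
Denominator: √[(89630 − 87025)(26690 − 21609)] = √[2605 × 5081] = 3638.1321
r = 675 / 3638.1321 ≈ 0.186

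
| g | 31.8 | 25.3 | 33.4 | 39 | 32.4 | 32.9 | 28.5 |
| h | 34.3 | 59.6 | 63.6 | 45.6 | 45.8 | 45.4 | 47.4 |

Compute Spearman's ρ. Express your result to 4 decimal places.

Rank g: 3, 1, 6, 7, 4, 5, 2
Rank h: 1, 6, 7, 3, 4, 2, 5
d = rank(g) − rank(h): 2, -5, -1, 4, 0, 3, -3; Σd² = 64
ρ = 1 − 6Σd² / [n(n²−1)] = 1 − 6×64 / (7×48) = 1 − 384/336 ≈ -0.1429

-0.1429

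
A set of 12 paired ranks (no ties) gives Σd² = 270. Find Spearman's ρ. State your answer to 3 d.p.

ρ = 1 − 6Σd² / [n(n²−1)] = 1 − 6×270 / (12×143)
  = 1 − 1620/1716 = 1 − 0.9441 ≈ 0.056

0.056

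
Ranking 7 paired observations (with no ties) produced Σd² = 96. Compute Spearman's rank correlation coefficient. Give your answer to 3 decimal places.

ρ = 1 − 6Σd² / [n(n²−1)] = 1 − 6×96 / (7×48)
  = 1 − 576/336 = 1 − 1.7143 ≈ -0.714

-0.714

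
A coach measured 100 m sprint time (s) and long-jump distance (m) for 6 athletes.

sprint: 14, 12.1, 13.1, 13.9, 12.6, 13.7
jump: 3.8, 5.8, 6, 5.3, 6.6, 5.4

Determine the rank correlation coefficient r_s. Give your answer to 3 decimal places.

Rank sprint: 6, 1, 3, 5, 2, 4
Rank jump: 1, 4, 5, 2, 6, 3
d = rank(sprint) − rank(jump): 5, -3, -2, 3, -4, 1; Σd² = 64
ρ = 1 − 6Σd² / [n(n²−1)] = 1 − 6×64 / (6×35) = 1 − 384/210 ≈ -0.829

-0.829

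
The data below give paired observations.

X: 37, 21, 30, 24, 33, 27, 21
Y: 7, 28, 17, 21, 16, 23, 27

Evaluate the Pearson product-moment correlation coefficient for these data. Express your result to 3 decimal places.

-0.959

n = 7, ΣX = 193, ΣY = 139, ΣX² = 5545, ΣY² = 3077, ΣXY = 3577
nΣXY − ΣXΣY = 25039 − 26827 = -1788
nΣX² − (ΣX)² = 38815 − 37249 = 1566; nΣY² − (ΣY)² = 21539 − 19321 = 2218
r = -1788 / √(1566 × 2218) = -1788 / 1863.7028 ≈ -0.959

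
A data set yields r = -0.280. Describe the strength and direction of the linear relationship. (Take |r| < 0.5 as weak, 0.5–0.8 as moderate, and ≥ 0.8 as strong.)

r = -0.280 < 0 so the relationship is negative.
|r| = 0.280, which falls in the weak range.

weak negative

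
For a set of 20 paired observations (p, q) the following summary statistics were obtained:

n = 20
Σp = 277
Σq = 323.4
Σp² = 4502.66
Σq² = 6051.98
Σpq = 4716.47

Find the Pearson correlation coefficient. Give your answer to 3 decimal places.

0.321

r = (nΣpq − ΣpΣq) / √[(nΣp² − (Σp)²)(nΣq² − (Σq)²)]
Numerator: 20×4716.47 − 277×323.4 = 4747.6
Denominator: √[(90053.2 − 76729)(121039.6 − 104587.56)] = √[13324.2 × 16452.04] = 14805.7513
r = 4747.6 / 14805.7513 ≈ 0.321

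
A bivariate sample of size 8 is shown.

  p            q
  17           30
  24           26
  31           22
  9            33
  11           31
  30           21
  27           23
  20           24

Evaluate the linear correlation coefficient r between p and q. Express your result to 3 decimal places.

-0.951

n = 8, Σp = 169, Σq = 210, Σp² = 4057, Σq² = 5656, Σpq = 4185
nΣpq − ΣpΣq = 33480 − 35490 = -2010
nΣp² − (Σp)² = 32456 − 28561 = 3895; nΣq² − (Σq)² = 45248 − 44100 = 1148
r = -2010 / √(3895 × 1148) = -2010 / 2114.5827 ≈ -0.951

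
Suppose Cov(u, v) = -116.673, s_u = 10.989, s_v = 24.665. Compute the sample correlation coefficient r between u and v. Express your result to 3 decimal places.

-0.430

r = Cov(u,v) / (s_u · s_v) = -116.673 / (10.989 × 24.665)
  = -116.673 / 271.0437 ≈ -0.430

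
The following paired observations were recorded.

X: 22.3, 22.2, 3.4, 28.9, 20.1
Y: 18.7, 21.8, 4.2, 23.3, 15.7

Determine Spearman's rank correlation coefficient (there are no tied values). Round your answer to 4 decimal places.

0.9000

Rank X: 4, 3, 1, 5, 2
Rank Y: 3, 4, 1, 5, 2
d = rank(X) − rank(Y): 1, -1, 0, 0, 0; Σd² = 2
ρ = 1 − 6Σd² / [n(n²−1)] = 1 − 6×2 / (5×24) = 1 − 12/120 ≈ 0.9000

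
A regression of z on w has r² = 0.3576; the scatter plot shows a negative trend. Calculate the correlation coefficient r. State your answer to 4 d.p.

-0.5980

|r| = √0.3576 = 0.5980
The association is negative, so r = −0.5980.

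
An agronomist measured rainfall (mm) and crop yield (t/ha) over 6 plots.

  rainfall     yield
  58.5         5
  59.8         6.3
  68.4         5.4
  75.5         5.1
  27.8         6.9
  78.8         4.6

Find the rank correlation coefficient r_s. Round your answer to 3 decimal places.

Rank rainfall: 2, 3, 4, 5, 1, 6
Rank yield: 2, 5, 4, 3, 6, 1
d = rank(rainfall) − rank(yield): 0, -2, 0, 2, -5, 5; Σd² = 58
ρ = 1 − 6Σd² / [n(n²−1)] = 1 − 6×58 / (6×35) = 1 − 348/210 ≈ -0.657

-0.657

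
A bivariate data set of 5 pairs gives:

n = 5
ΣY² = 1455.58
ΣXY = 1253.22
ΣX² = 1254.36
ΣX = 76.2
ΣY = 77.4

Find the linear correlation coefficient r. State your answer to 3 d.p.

0.476

r = (nΣXY − ΣXΣY) / √[(nΣX² − (ΣX)²)(nΣY² − (ΣY)²)]
Numerator: 5×1253.22 − 76.2×77.4 = 368.22
Denominator: √[(6271.8 − 5806.44)(7277.9 − 5990.76)] = √[465.36 × 1287.14] = 773.9402
r = 368.22 / 773.9402 ≈ 0.476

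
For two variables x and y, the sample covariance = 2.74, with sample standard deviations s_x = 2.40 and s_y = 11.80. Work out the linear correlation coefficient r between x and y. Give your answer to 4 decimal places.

r = Cov(x,y) / (s_x · s_y) = 2.74 / (2.40 × 11.80)
  = 2.74 / 28.3200 ≈ 0.0968

0.0968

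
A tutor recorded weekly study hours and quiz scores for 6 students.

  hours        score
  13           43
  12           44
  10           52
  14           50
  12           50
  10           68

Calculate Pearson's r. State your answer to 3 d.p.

n = 6, Σx = 71, Σy = 307, Σx² = 853, Σy² = 16113, Σxy = 3587
nΣxy − ΣxΣy = 21522 − 21797 = -275
nΣx² − (Σx)² = 5118 − 5041 = 77; nΣy² − (Σy)² = 96678 − 94249 = 2429
r = -275 / √(77 × 2429) = -275 / 432.4731 ≈ -0.636

-0.636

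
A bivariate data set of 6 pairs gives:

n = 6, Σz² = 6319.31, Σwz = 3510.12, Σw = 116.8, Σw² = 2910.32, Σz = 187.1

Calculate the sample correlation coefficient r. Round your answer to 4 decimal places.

r = (nΣwz − ΣwΣz) / √[(nΣw² − (Σw)²)(nΣz² − (Σz)²)]
Numerator: 6×3510.12 − 116.8×187.1 = -792.56
Denominator: √[(17461.92 − 13642.24)(37915.86 − 35006.41)] = √[3819.68 × 2909.45] = 3333.6418
r = -792.56 / 3333.6418 ≈ -0.2377

-0.2377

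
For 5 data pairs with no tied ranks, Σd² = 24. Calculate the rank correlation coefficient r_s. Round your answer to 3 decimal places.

ρ = 1 − 6Σd² / [n(n²−1)] = 1 − 6×24 / (5×24)
  = 1 − 144/120 = 1 − 1.2000 ≈ -0.200

-0.200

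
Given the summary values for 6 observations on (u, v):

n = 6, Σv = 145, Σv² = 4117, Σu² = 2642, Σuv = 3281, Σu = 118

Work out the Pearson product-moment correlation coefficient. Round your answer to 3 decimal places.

r = (nΣuv − ΣuΣv) / √[(nΣu² − (Σu)²)(nΣv² − (Σv)²)]
Numerator: 6×3281 − 118×145 = 2576
Denominator: √[(15852 − 13924)(24702 − 21025)] = √[1928 × 3677] = 2662.5657
r = 2576 / 2662.5657 ≈ 0.967

0.967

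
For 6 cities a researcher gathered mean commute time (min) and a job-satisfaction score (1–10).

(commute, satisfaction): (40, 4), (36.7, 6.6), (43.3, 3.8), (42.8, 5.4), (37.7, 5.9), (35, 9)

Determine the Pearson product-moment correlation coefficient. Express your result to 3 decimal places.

-0.829

n = 6, Σx = 235.5, Σy = 34.7, Σx² = 9299.91, Σy² = 218.97, Σxy = 1335.31
nΣxy − ΣxΣy = 8011.86 − 8171.85 = -159.99
nΣx² − (Σx)² = 55799.46 − 55460.25 = 339.21; nΣy² − (Σy)² = 1313.82 − 1204.09 = 109.73
r = -159.99 / √(339.21 × 109.73) = -159.99 / 192.9288 ≈ -0.829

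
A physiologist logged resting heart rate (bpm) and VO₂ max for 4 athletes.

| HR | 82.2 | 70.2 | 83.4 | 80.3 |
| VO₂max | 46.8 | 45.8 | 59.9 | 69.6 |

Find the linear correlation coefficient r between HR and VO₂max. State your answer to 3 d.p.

0.464

n = 4, Σx = 316.1, Σy = 222.1, Σx² = 25088.53, Σy² = 12720.05, Σxy = 17646.66
nΣxy − ΣxΣy = 70586.64 − 70205.81 = 380.83
nΣx² − (Σx)² = 100354.12 − 99919.21 = 434.91; nΣy² − (Σy)² = 50880.2 − 49328.41 = 1551.79
r = 380.83 / √(434.91 × 1551.79) = 380.83 / 821.5163 ≈ 0.464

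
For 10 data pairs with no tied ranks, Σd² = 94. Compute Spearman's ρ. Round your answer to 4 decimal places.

ρ = 1 − 6Σd² / [n(n²−1)] = 1 − 6×94 / (10×99)
  = 1 − 564/990 = 1 − 0.56970 ≈ 0.4303

0.4303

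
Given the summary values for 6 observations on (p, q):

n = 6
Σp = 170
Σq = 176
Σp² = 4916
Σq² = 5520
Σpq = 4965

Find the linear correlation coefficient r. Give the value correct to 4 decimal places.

r = (nΣpq − ΣpΣq) / √[(nΣp² − (Σp)²)(nΣq² − (Σq)²)]
Numerator: 6×4965 − 170×176 = -130
Denominator: √[(29496 − 28900)(33120 − 30976)] = √[596 × 2144] = 1130.4088
r = -130 / 1130.4088 ≈ -0.1150

-0.1150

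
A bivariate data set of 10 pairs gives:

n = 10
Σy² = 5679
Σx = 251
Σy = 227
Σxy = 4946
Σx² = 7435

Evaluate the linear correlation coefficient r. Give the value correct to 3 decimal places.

r = (nΣxy − ΣxΣy) / √[(nΣx² − (Σx)²)(nΣy² − (Σy)²)]
Numerator: 10×4946 − 251×227 = -7517
Denominator: √[(74350 − 63001)(56790 − 51529)] = √[11349 × 5261] = 7727.0362
r = -7517 / 7727.0362 ≈ -0.973

-0.973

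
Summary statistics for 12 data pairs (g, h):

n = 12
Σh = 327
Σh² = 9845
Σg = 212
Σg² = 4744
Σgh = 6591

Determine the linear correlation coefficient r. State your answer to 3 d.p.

r = (nΣgh − ΣgΣh) / √[(nΣg² − (Σg)²)(nΣh² − (Σh)²)]
Numerator: 12×6591 − 212×327 = 9768
Denominator: √[(56928 − 44944)(118140 − 106929)] = √[11984 × 11211] = 11591.0579
r = 9768 / 11591.0579 ≈ 0.843

0.843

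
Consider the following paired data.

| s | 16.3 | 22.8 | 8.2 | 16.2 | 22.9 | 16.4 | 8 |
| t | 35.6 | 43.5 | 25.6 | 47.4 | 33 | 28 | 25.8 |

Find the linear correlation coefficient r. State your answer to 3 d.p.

0.607

n = 7, Σs = 110.8, Σt = 238.9, Σs² = 1972.58, Σt² = 8600.37, Σst = 3971.18
nΣst − ΣsΣt = 27798.26 − 26470.12 = 1328.14
nΣs² − (Σs)² = 13808.06 − 12276.64 = 1531.42; nΣt² − (Σt)² = 60202.59 − 57073.21 = 3129.38
r = 1328.14 / √(1531.42 × 3129.38) = 1328.14 / 2189.1540 ≈ 0.607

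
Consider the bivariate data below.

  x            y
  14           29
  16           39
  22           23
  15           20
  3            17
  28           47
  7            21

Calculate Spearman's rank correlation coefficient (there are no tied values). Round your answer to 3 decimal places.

Rank x: 3, 5, 6, 4, 1, 7, 2
Rank y: 5, 6, 4, 2, 1, 7, 3
d = rank(x) − rank(y): -2, -1, 2, 2, 0, 0, -1; Σd² = 14
ρ = 1 − 6Σd² / [n(n²−1)] = 1 − 6×14 / (7×48) = 1 − 84/336 ≈ 0.750

0.750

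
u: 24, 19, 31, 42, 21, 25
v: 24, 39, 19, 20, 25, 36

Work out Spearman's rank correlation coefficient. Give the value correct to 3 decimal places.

Rank u: 3, 1, 5, 6, 2, 4
Rank v: 3, 6, 1, 2, 4, 5
d = rank(u) − rank(v): 0, -5, 4, 4, -2, -1; Σd² = 62
ρ = 1 − 6Σd² / [n(n²−1)] = 1 − 6×62 / (6×35) = 1 − 372/210 ≈ -0.771

-0.771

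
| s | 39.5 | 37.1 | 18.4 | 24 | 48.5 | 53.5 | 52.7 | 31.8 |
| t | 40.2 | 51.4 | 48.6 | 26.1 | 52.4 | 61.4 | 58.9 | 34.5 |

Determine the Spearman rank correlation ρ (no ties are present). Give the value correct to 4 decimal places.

0.8095

Rank s: 5, 4, 1, 2, 6, 8, 7, 3
Rank t: 3, 5, 4, 1, 6, 8, 7, 2
d = rank(s) − rank(t): 2, -1, -3, 1, 0, 0, 0, 1; Σd² = 16
ρ = 1 − 6Σd² / [n(n²−1)] = 1 − 6×16 / (8×63) = 1 − 96/504 ≈ 0.8095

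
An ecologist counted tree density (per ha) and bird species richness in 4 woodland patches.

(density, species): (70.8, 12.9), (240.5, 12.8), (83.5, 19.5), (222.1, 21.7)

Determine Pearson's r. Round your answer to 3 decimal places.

n = 4, Σx = 616.9, Σy = 66.9, Σx² = 119153.55, Σy² = 1181.39, Σxy = 10439.54
nΣxy − ΣxΣy = 41758.16 − 41270.61 = 487.55
nΣx² − (Σx)² = 476614.2 − 380565.61 = 96048.59; nΣy² − (Σy)² = 4725.56 − 4475.61 = 249.95
r = 487.55 / √(96048.59 × 249.95) = 487.55 / 4899.7291 ≈ 0.100

0.100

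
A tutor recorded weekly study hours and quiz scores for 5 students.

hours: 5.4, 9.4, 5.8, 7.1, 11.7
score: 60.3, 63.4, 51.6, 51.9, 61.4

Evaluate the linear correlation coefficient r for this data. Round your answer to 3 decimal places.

n = 5, Σx = 39.4, Σy = 288.6, Σx² = 338.46, Σy² = 16781.78, Σxy = 2307.73
nΣxy − ΣxΣy = 11538.65 − 11370.84 = 167.81
nΣx² − (Σx)² = 1692.3 − 1552.36 = 139.94; nΣy² − (Σy)² = 83908.9 − 83289.96 = 618.94
r = 167.81 / √(139.94 × 618.94) = 167.81 / 294.3034 ≈ 0.570

0.570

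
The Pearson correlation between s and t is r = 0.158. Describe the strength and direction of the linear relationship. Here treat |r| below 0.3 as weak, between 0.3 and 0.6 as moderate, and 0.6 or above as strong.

r = 0.158 > 0 so the relationship is positive.
|r| = 0.158, which falls in the weak range.

weak positive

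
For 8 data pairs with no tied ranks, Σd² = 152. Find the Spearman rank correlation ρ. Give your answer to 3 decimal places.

-0.810

ρ = 1 − 6Σd² / [n(n²−1)] = 1 − 6×152 / (8×63)
  = 1 − 912/504 = 1 − 1.8095 ≈ -0.810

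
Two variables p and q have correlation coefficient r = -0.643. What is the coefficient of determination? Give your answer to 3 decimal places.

0.413

r² = (-0.643)² = 0.413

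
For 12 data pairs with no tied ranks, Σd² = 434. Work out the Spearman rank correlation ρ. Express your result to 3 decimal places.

ρ = 1 − 6Σd² / [n(n²−1)] = 1 − 6×434 / (12×143)
  = 1 − 2604/1716 = 1 − 1.5175 ≈ -0.517

-0.517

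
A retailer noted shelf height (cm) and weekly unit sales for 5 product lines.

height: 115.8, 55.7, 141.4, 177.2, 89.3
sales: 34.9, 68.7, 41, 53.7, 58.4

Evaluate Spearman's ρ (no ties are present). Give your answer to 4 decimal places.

Rank height: 3, 1, 4, 5, 2
Rank sales: 1, 5, 2, 3, 4
d = rank(height) − rank(sales): 2, -4, 2, 2, -2; Σd² = 32
ρ = 1 − 6Σd² / [n(n²−1)] = 1 − 6×32 / (5×24) = 1 − 192/120 ≈ -0.6000

-0.6000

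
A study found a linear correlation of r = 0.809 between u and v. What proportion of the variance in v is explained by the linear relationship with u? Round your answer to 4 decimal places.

0.6545

r² = (0.809)² = 0.6545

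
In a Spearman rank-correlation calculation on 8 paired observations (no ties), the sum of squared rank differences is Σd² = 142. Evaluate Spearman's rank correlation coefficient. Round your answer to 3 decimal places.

-0.690

ρ = 1 − 6Σd² / [n(n²−1)] = 1 − 6×142 / (8×63)
  = 1 − 852/504 = 1 − 1.6905 ≈ -0.690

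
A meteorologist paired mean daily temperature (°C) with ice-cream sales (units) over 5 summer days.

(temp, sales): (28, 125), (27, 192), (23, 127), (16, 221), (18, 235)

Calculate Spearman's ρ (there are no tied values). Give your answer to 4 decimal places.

-0.8000

Rank temp: 5, 4, 3, 1, 2
Rank sales: 1, 3, 2, 4, 5
d = rank(temp) − rank(sales): 4, 1, 1, -3, -3; Σd² = 36
ρ = 1 − 6Σd² / [n(n²−1)] = 1 − 6×36 / (5×24) = 1 − 216/120 ≈ -0.8000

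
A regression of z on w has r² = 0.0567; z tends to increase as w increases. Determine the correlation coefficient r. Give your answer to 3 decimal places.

|r| = √0.0567 = 0.238
The association is positive, so r = 0.238.

0.238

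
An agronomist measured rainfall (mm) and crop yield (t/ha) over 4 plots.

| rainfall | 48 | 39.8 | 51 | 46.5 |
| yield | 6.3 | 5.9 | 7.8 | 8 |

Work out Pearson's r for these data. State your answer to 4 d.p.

n = 4, Σx = 185.3, Σy = 28, Σx² = 8651.29, Σy² = 199.34, Σxy = 1307.02
nΣxy − ΣxΣy = 5228.08 − 5188.4 = 39.68
nΣx² − (Σx)² = 34605.16 − 34336.09 = 269.07; nΣy² − (Σy)² = 797.36 − 784 = 13.36
r = 39.68 / √(269.07 × 13.36) = 39.68 / 59.9564 ≈ 0.6618

0.6618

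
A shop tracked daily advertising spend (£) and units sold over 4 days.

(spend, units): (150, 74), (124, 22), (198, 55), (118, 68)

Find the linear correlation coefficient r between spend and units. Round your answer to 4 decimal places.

n = 4, Σx = 590, Σy = 219, Σx² = 91004, Σy² = 13609, Σxy = 32742
nΣxy − ΣxΣy = 130968 − 129210 = 1758
nΣx² − (Σx)² = 364016 − 348100 = 15916; nΣy² − (Σy)² = 54436 − 47961 = 6475
r = 1758 / √(15916 × 6475) = 1758 / 10151.6550 ≈ 0.1732

0.1732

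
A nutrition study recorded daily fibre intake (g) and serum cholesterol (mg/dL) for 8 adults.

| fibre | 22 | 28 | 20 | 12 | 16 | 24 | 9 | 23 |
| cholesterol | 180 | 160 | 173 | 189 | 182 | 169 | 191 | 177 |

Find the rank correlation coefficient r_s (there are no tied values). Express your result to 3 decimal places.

-0.929

Rank fibre: 5, 8, 4, 2, 3, 7, 1, 6
Rank cholesterol: 5, 1, 3, 7, 6, 2, 8, 4
d = rank(fibre) − rank(cholesterol): 0, 7, 1, -5, -3, 5, -7, 2; Σd² = 162
ρ = 1 − 6Σd² / [n(n²−1)] = 1 − 6×162 / (8×63) = 1 − 972/504 ≈ -0.929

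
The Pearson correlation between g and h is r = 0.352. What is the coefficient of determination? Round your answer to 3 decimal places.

r² = (0.352)² = 0.124

0.124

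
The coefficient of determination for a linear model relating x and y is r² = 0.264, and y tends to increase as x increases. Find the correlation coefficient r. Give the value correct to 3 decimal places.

0.514

|r| = √0.264 = 0.514
The association is positive, so r = 0.514.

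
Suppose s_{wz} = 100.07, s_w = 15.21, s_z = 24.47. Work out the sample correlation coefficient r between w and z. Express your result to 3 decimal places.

r = Cov(w,z) / (s_w · s_z) = 100.07 / (15.21 × 24.47)
  = 100.07 / 372.1887 ≈ 0.269

0.269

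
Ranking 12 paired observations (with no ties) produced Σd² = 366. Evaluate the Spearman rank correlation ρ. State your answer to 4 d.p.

-0.2797

ρ = 1 − 6Σd² / [n(n²−1)] = 1 − 6×366 / (12×143)
  = 1 − 2196/1716 = 1 − 1.27972 ≈ -0.2797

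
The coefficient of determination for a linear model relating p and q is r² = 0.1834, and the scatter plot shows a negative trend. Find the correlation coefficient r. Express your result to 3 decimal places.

|r| = √0.1834 = 0.428
The association is negative, so r = −0.428.

-0.428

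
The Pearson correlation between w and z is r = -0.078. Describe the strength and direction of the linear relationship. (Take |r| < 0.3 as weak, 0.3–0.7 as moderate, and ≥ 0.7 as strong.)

r = -0.078 < 0 so the relationship is negative.
|r| = 0.078, which falls in the weak range.

weak negative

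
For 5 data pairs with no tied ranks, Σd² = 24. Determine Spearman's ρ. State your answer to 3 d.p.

ρ = 1 − 6Σd² / [n(n²−1)] = 1 − 6×24 / (5×24)
  = 1 − 144/120 = 1 − 1.2000 ≈ -0.200

-0.200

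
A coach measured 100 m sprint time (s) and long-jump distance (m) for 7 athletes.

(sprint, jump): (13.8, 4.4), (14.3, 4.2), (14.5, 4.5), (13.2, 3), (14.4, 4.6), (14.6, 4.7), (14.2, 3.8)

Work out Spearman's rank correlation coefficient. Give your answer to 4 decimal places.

0.8571

Rank sprint: 2, 4, 6, 1, 5, 7, 3
Rank jump: 4, 3, 5, 1, 6, 7, 2
d = rank(sprint) − rank(jump): -2, 1, 1, 0, -1, 0, 1; Σd² = 8
ρ = 1 − 6Σd² / [n(n²−1)] = 1 − 6×8 / (7×48) = 1 − 48/336 ≈ 0.8571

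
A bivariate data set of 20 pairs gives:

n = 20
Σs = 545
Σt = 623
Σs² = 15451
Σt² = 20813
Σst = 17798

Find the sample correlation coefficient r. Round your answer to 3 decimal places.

0.894

r = (nΣst − ΣsΣt) / √[(nΣs² − (Σs)²)(nΣt² − (Σt)²)]
Numerator: 20×17798 − 545×623 = 16425
Denominator: √[(309020 − 297025)(416260 − 388129)] = √[11995 × 28131] = 18369.3044
r = 16425 / 18369.3044 ≈ 0.894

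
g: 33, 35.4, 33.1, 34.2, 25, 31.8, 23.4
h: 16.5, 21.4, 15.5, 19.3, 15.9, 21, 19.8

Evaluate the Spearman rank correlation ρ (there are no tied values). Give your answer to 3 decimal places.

Rank g: 4, 7, 5, 6, 2, 3, 1
Rank h: 3, 7, 1, 4, 2, 6, 5
d = rank(g) − rank(h): 1, 0, 4, 2, 0, -3, -4; Σd² = 46
ρ = 1 − 6Σd² / [n(n²−1)] = 1 − 6×46 / (7×48) = 1 − 276/336 ≈ 0.179

0.179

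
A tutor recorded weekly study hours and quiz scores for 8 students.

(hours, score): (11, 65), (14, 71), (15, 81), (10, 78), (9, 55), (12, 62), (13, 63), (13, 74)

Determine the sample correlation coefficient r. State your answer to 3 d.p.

0.535

n = 8, Σx = 97, Σy = 549, Σx² = 1205, Σy² = 38225, Σxy = 6724
nΣxy − ΣxΣy = 53792 − 53253 = 539
nΣx² − (Σx)² = 9640 − 9409 = 231; nΣy² − (Σy)² = 305800 − 301401 = 4399
r = 539 / √(231 × 4399) = 539 / 1008.0521 ≈ 0.535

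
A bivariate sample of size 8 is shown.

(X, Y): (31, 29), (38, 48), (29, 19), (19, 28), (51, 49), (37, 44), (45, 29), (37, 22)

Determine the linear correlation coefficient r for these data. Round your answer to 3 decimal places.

0.540

n = 8, ΣX = 287, ΣY = 268, ΣX² = 10971, ΣY² = 9952, ΣXY = 10052
nΣXY − ΣXΣY = 80416 − 76916 = 3500
nΣX² − (ΣX)² = 87768 − 82369 = 5399; nΣY² − (ΣY)² = 79616 − 71824 = 7792
r = 3500 / √(5399 × 7792) = 3500 / 6486.0626 ≈ 0.540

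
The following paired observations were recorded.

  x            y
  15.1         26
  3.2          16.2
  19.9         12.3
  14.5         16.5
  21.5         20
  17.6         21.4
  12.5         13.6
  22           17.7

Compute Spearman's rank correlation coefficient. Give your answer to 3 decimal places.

Rank x: 4, 1, 6, 3, 7, 5, 2, 8
Rank y: 8, 3, 1, 4, 6, 7, 2, 5
d = rank(x) − rank(y): -4, -2, 5, -1, 1, -2, 0, 3; Σd² = 60
ρ = 1 − 6Σd² / [n(n²−1)] = 1 − 6×60 / (8×63) = 1 − 360/504 ≈ 0.286

0.286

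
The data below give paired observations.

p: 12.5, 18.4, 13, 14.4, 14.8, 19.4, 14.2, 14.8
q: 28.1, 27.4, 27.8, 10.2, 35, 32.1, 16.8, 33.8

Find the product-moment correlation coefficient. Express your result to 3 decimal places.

n = 8, Σp = 121.5, Σq = 211.2, Σp² = 1887.25, Σq² = 6097.34, Σpq = 3243.23
nΣpq − ΣpΣq = 25945.84 − 25660.8 = 285.04
nΣp² − (Σp)² = 15098 − 14762.25 = 335.75; nΣq² − (Σq)² = 48778.72 − 44605.44 = 4173.28
r = 285.04 / √(335.75 × 4173.28) = 285.04 / 1183.7140 ≈ 0.241

0.241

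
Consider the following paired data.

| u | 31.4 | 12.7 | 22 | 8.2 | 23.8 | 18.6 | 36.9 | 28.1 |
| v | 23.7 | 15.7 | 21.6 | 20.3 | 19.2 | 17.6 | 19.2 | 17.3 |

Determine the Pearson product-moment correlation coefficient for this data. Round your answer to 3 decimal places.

0.311

n = 8, Σu = 181.7, Σv = 154.6, Σu² = 4762.11, Σv² = 3033.16, Σuv = 3564.16
nΣuv − ΣuΣv = 28513.28 − 28090.82 = 422.46
nΣu² − (Σu)² = 38096.88 − 33014.89 = 5081.99; nΣv² − (Σv)² = 24265.28 − 23901.16 = 364.12
r = 422.46 / √(5081.99 × 364.12) = 422.46 / 1360.3140 ≈ 0.311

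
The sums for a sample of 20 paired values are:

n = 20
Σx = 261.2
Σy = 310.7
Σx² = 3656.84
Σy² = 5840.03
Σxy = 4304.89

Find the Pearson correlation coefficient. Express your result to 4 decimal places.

0.4955

r = (nΣxy − ΣxΣy) / √[(nΣx² − (Σx)²)(nΣy² − (Σy)²)]
Numerator: 20×4304.89 − 261.2×310.7 = 4942.96
Denominator: √[(73136.8 − 68225.44)(116800.6 − 96534.49)] = √[4911.36 × 20266.11] = 9976.6809
r = 4942.96 / 9976.6809 ≈ 0.4955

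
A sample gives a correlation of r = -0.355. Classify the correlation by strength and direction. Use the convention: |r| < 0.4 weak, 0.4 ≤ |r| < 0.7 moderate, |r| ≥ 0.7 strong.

r = -0.355 < 0 so the relationship is negative.
|r| = 0.355, which falls in the weak range.

weak negative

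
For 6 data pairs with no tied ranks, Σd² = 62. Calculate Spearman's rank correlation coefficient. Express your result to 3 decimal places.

ρ = 1 − 6Σd² / [n(n²−1)] = 1 − 6×62 / (6×35)
  = 1 − 372/210 = 1 − 1.7714 ≈ -0.771

-0.771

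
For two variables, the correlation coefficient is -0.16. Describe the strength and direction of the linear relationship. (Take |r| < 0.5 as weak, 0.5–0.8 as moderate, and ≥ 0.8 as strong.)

weak negative

r = -0.16 < 0 so the relationship is negative.
|r| = 0.16, which falls in the weak range.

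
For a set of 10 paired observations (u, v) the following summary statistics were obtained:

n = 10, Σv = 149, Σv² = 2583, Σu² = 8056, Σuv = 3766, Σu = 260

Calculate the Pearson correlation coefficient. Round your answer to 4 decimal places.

r = (nΣuv − ΣuΣv) / √[(nΣu² − (Σu)²)(nΣv² − (Σv)²)]
Numerator: 10×3766 − 260×149 = -1080
Denominator: √[(80560 − 67600)(25830 − 22201)] = √[12960 × 3629] = 6857.9764
r = -1080 / 6857.9764 ≈ -0.1575

-0.1575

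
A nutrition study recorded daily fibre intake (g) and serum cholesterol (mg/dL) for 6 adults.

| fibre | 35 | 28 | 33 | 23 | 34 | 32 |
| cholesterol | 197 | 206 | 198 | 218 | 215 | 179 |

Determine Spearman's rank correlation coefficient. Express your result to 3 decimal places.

Rank fibre: 6, 2, 4, 1, 5, 3
Rank cholesterol: 2, 4, 3, 6, 5, 1
d = rank(fibre) − rank(cholesterol): 4, -2, 1, -5, 0, 2; Σd² = 50
ρ = 1 − 6Σd² / [n(n²−1)] = 1 − 6×50 / (6×35) = 1 − 300/210 ≈ -0.429

-0.429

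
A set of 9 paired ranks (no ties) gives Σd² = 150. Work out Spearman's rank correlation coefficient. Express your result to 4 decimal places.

ρ = 1 − 6Σd² / [n(n²−1)] = 1 − 6×150 / (9×80)
  = 1 − 900/720 = 1 − 1.25000 ≈ -0.2500

-0.2500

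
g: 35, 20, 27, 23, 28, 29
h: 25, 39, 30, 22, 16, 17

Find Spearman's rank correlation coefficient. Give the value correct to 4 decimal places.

-0.4857

Rank g: 6, 1, 3, 2, 4, 5
Rank h: 4, 6, 5, 3, 1, 2
d = rank(g) − rank(h): 2, -5, -2, -1, 3, 3; Σd² = 52
ρ = 1 − 6Σd² / [n(n²−1)] = 1 − 6×52 / (6×35) = 1 − 312/210 ≈ -0.4857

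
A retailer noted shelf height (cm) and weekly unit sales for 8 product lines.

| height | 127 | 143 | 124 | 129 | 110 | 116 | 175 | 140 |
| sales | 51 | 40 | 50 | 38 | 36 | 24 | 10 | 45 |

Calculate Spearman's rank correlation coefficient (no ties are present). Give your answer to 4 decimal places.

-0.0714

Rank height: 4, 7, 3, 5, 1, 2, 8, 6
Rank sales: 8, 5, 7, 4, 3, 2, 1, 6
d = rank(height) − rank(sales): -4, 2, -4, 1, -2, 0, 7, 0; Σd² = 90
ρ = 1 − 6Σd² / [n(n²−1)] = 1 − 6×90 / (8×63) = 1 − 540/504 ≈ -0.0714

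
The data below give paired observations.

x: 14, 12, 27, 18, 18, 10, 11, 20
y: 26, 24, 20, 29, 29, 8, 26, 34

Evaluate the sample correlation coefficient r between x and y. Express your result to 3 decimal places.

0.312

n = 8, Σx = 130, Σy = 196, Σx² = 2338, Σy² = 5230, Σxy = 3282
nΣxy − ΣxΣy = 26256 − 25480 = 776
nΣx² − (Σx)² = 18704 − 16900 = 1804; nΣy² − (Σy)² = 41840 − 38416 = 3424
r = 776 / √(1804 × 3424) = 776 / 2485.3362 ≈ 0.312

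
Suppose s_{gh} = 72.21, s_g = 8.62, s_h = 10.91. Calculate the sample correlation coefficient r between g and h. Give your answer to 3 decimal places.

r = Cov(g,h) / (s_g · s_h) = 72.21 / (8.62 × 10.91)
  = 72.21 / 94.0442 ≈ 0.768

0.768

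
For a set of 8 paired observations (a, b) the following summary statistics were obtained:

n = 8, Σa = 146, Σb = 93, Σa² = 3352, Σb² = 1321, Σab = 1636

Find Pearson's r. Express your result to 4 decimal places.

-0.1508

r = (nΣab − ΣaΣb) / √[(nΣa² − (Σa)²)(nΣb² − (Σb)²)]
Numerator: 8×1636 − 146×93 = -490
Denominator: √[(26816 − 21316)(10568 − 8649)] = √[5500 × 1919] = 3248.7690
r = -490 / 3248.7690 ≈ -0.1508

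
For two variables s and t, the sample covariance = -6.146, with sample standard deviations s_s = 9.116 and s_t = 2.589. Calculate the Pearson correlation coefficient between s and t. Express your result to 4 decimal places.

r = Cov(s,t) / (s_s · s_t) = -6.146 / (9.116 × 2.589)
  = -6.146 / 23.6013 ≈ -0.2604

-0.2604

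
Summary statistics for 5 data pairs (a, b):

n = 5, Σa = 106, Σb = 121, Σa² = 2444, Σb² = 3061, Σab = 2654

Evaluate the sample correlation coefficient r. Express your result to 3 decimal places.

0.549

r = (nΣab − ΣaΣb) / √[(nΣa² − (Σa)²)(nΣb² − (Σb)²)]
Numerator: 5×2654 − 106×121 = 444
Denominator: √[(12220 − 11236)(15305 − 14641)] = √[984 × 664] = 808.3168
r = 444 / 808.3168 ≈ 0.549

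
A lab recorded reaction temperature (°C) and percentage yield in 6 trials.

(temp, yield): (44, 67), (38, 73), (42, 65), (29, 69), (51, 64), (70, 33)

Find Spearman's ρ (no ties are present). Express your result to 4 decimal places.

-0.8857

Rank temp: 4, 2, 3, 1, 5, 6
Rank yield: 4, 6, 3, 5, 2, 1
d = rank(temp) − rank(yield): 0, -4, 0, -4, 3, 5; Σd² = 66
ρ = 1 − 6Σd² / [n(n²−1)] = 1 − 6×66 / (6×35) = 1 − 396/210 ≈ -0.8857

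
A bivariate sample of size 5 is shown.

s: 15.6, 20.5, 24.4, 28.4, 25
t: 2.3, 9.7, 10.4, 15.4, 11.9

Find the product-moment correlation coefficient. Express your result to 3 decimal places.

0.969

n = 5, Σs = 113.9, Σt = 49.7, Σs² = 2690.53, Σt² = 586.31, Σst = 1223.35
nΣst − ΣsΣt = 6116.75 − 5660.83 = 455.92
nΣs² − (Σs)² = 13452.65 − 12973.21 = 479.44; nΣt² − (Σt)² = 2931.55 − 2470.09 = 461.46
r = 455.92 / √(479.44 × 461.46) = 455.92 / 470.3641 ≈ 0.969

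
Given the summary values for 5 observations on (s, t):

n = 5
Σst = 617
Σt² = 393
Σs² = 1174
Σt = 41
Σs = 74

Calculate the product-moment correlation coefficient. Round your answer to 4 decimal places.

r = (nΣst − ΣsΣt) / √[(nΣs² − (Σs)²)(nΣt² − (Σt)²)]
Numerator: 5×617 − 74×41 = 51
Denominator: √[(5870 − 5476)(1965 − 1681)] = √[394 × 284] = 334.5086
r = 51 / 334.5086 ≈ 0.1525

0.1525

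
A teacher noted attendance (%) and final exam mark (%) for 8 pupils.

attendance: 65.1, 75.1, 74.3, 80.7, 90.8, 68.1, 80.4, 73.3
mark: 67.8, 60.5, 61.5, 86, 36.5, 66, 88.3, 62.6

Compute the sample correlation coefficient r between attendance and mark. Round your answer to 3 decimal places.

n = 8, Σx = 607.8, Σy = 529.2, Σx² = 46630.3, Σy² = 36839.24, Σxy = 39963.68
nΣxy − ΣxΣy = 319709.44 − 321647.76 = -1938.32
nΣx² − (Σx)² = 373042.4 − 369420.84 = 3621.56; nΣy² − (Σy)² = 294713.92 − 280052.64 = 14661.28
r = -1938.32 / √(3621.56 × 14661.28) = -1938.32 / 7286.7486 ≈ -0.266

-0.266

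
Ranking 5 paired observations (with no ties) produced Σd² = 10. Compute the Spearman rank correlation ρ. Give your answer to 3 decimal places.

ρ = 1 − 6Σd² / [n(n²−1)] = 1 − 6×10 / (5×24)
  = 1 − 60/120 = 1 − 0.5000 ≈ 0.500

0.500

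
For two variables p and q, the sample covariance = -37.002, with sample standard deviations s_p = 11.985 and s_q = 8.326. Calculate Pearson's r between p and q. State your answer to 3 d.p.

-0.371

r = Cov(p,q) / (s_p · s_q) = -37.002 / (11.985 × 8.326)
  = -37.002 / 99.7871 ≈ -0.371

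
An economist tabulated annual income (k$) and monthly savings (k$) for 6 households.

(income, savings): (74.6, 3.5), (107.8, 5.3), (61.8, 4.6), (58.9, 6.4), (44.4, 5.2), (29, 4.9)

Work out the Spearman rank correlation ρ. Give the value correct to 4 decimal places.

-0.0857

Rank income: 5, 6, 4, 3, 2, 1
Rank savings: 1, 5, 2, 6, 4, 3
d = rank(income) − rank(savings): 4, 1, 2, -3, -2, -2; Σd² = 38
ρ = 1 − 6Σd² / [n(n²−1)] = 1 − 6×38 / (6×35) = 1 − 228/210 ≈ -0.0857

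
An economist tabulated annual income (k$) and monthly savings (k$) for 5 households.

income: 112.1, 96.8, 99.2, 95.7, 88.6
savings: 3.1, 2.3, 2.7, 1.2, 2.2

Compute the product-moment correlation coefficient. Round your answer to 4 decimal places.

0.6248

n = 5, Σx = 492.4, Σy = 11.5, Σx² = 48785.74, Σy² = 28.47, Σxy = 1147.75
nΣxy − ΣxΣy = 5738.75 − 5662.6 = 76.15
nΣx² − (Σx)² = 243928.7 − 242457.76 = 1470.94; nΣy² − (Σy)² = 142.35 − 132.25 = 10.1
r = 76.15 / √(1470.94 × 10.1) = 76.15 / 121.8872 ≈ 0.6248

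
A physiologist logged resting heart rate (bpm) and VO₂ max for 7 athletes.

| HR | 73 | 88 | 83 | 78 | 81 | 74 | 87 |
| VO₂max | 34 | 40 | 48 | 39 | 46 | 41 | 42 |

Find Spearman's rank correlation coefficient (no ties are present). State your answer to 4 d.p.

0.4643

Rank HR: 1, 7, 5, 3, 4, 2, 6
Rank VO₂max: 1, 3, 7, 2, 6, 4, 5
d = rank(HR) − rank(VO₂max): 0, 4, -2, 1, -2, -2, 1; Σd² = 30
ρ = 1 − 6Σd² / [n(n²−1)] = 1 − 6×30 / (7×48) = 1 − 180/336 ≈ 0.4643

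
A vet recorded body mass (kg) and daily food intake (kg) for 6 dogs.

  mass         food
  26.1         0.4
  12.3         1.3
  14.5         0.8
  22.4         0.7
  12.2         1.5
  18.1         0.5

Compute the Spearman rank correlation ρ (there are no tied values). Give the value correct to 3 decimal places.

Rank mass: 6, 2, 3, 5, 1, 4
Rank food: 1, 5, 4, 3, 6, 2
d = rank(mass) − rank(food): 5, -3, -1, 2, -5, 2; Σd² = 68
ρ = 1 − 6Σd² / [n(n²−1)] = 1 − 6×68 / (6×35) = 1 − 408/210 ≈ -0.943

-0.943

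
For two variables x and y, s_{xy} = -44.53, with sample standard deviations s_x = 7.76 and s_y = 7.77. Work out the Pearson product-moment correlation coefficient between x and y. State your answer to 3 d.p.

r = Cov(x,y) / (s_x · s_y) = -44.53 / (7.76 × 7.77)
  = -44.53 / 60.2952 ≈ -0.739

-0.739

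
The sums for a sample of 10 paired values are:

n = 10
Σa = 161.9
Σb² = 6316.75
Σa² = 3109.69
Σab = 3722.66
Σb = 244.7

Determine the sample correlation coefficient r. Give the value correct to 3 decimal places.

r = (nΣab − ΣaΣb) / √[(nΣa² − (Σa)²)(nΣb² − (Σb)²)]
Numerator: 10×3722.66 − 161.9×244.7 = -2390.33
Denominator: √[(31096.9 − 26211.61)(63167.5 − 59878.09)] = √[4885.29 × 3289.41] = 4008.7057
r = -2390.33 / 4008.7057 ≈ -0.596

-0.596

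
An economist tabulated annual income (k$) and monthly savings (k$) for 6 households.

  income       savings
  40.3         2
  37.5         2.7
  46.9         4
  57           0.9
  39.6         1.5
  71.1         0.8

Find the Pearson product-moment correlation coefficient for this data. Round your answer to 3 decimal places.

-0.540

n = 6, Σx = 292.4, Σy = 11.9, Σx² = 15102.32, Σy² = 30.99, Σxy = 537.03
nΣxy − ΣxΣy = 3222.18 − 3479.56 = -257.38
nΣx² − (Σx)² = 90613.92 − 85497.76 = 5116.16; nΣy² − (Σy)² = 185.94 − 141.61 = 44.33
r = -257.38 / √(5116.16 × 44.33) = -257.38 / 476.2346 ≈ -0.540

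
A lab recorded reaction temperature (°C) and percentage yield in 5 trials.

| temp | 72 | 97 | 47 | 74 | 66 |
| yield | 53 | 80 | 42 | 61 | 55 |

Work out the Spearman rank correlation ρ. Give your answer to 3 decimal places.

Rank temp: 3, 5, 1, 4, 2
Rank yield: 2, 5, 1, 4, 3
d = rank(temp) − rank(yield): 1, 0, 0, 0, -1; Σd² = 2
ρ = 1 − 6Σd² / [n(n²−1)] = 1 − 6×2 / (5×24) = 1 − 12/120 ≈ 0.900

0.900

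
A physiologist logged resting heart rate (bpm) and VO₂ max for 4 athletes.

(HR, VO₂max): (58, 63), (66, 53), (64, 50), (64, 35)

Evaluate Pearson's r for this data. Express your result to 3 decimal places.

-0.590

n = 4, Σx = 252, Σy = 201, Σx² = 15912, Σy² = 10503, Σxy = 12592
nΣxy − ΣxΣy = 50368 − 50652 = -284
nΣx² − (Σx)² = 63648 − 63504 = 144; nΣy² − (Σy)² = 42012 − 40401 = 1611
r = -284 / √(144 × 1611) = -284 / 481.6472 ≈ -0.590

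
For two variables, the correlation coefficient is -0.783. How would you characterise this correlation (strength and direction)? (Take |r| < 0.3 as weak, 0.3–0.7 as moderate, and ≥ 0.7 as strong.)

r = -0.783 < 0 so the relationship is negative.
|r| = 0.783, which falls in the strong range.

strong negative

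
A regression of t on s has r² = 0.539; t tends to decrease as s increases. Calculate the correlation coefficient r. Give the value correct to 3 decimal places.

|r| = √0.539 = 0.734
The association is negative, so r = −0.734.

-0.734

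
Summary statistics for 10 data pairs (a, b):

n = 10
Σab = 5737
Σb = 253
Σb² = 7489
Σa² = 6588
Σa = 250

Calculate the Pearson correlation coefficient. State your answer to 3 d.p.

r = (nΣab − ΣaΣb) / √[(nΣa² − (Σa)²)(nΣb² − (Σb)²)]
Numerator: 10×5737 − 250×253 = -5880
Denominator: √[(65880 − 62500)(74890 − 64009)] = √[3380 × 10881] = 6064.4686
r = -5880 / 6064.4686 ≈ -0.970

-0.970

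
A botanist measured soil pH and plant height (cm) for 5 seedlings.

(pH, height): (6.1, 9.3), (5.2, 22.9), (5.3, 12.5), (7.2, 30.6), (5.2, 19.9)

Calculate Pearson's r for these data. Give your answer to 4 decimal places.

0.4654

n = 5, Σx = 29, Σy = 95.2, Σx² = 171.22, Σy² = 2099.52, Σxy = 565.86
nΣxy − ΣxΣy = 2829.3 − 2760.8 = 68.5
nΣx² − (Σx)² = 856.1 − 841 = 15.1; nΣy² − (Σy)² = 10497.6 − 9063.04 = 1434.56
r = 68.5 / √(15.1 × 1434.56) = 68.5 / 147.1797 ≈ 0.4654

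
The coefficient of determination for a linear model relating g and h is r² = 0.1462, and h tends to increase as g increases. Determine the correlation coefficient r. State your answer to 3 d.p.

|r| = √0.1462 = 0.382
The association is positive, so r = 0.382.

0.382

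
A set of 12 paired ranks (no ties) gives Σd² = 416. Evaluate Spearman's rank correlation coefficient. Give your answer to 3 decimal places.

ρ = 1 − 6Σd² / [n(n²−1)] = 1 − 6×416 / (12×143)
  = 1 − 2496/1716 = 1 − 1.4545 ≈ -0.455

-0.455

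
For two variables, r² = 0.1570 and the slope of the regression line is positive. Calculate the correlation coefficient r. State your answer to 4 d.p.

0.3962

|r| = √0.1570 = 0.3962
The association is positive, so r = 0.3962.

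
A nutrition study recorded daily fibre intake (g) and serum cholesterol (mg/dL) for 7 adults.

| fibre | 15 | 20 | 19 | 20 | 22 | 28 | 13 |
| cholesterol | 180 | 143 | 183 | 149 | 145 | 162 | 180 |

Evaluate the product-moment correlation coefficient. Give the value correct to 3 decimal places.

-0.516

n = 7, Σx = 137, Σy = 1142, Σx² = 2823, Σy² = 188208, Σxy = 22083
nΣxy − ΣxΣy = 154581 − 156454 = -1873
nΣx² − (Σx)² = 19761 − 18769 = 992; nΣy² − (Σy)² = 1317456 − 1304164 = 13292
r = -1873 / √(992 × 13292) = -1873 / 3631.2070 ≈ -0.516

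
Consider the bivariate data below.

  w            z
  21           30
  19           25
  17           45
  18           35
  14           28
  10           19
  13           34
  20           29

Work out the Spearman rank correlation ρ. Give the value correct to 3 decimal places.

Rank w: 8, 6, 4, 5, 3, 1, 2, 7
Rank z: 5, 2, 8, 7, 3, 1, 6, 4
d = rank(w) − rank(z): 3, 4, -4, -2, 0, 0, -4, 3; Σd² = 70
ρ = 1 − 6Σd² / [n(n²−1)] = 1 − 6×70 / (8×63) = 1 − 420/504 ≈ 0.167

0.167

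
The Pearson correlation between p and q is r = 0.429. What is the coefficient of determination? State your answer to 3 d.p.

r² = (0.429)² = 0.184

0.184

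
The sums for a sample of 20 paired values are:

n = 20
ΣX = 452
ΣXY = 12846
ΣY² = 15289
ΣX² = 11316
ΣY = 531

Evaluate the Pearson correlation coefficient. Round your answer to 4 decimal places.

0.7383

r = (nΣXY − ΣXΣY) / √[(nΣX² − (ΣX)²)(nΣY² − (ΣY)²)]
Numerator: 20×12846 − 452×531 = 16908
Denominator: √[(226320 − 204304)(305780 − 281961)] = √[22016 × 23819] = 22899.7621
r = 16908 / 22899.7621 ≈ 0.7383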